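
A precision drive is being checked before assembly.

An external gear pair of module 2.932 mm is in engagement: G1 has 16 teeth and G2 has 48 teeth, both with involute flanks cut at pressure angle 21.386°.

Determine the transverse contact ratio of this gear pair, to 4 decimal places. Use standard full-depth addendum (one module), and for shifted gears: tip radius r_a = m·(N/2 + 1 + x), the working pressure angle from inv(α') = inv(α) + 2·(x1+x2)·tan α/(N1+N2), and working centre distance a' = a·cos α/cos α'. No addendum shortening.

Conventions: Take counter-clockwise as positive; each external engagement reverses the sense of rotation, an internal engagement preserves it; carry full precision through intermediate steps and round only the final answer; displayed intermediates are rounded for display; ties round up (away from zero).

1.5686

single-mesh involute tooth geometry (16T engaging 48T at module 2.932)
base radii: r_b1 = 21.840936, r_b2 = 65.522807
tip radii: r_a1 = 26.388000, r_a2 = 73.300000
no profile shift: α' = α, a' = a
action lengths: √(r_a1²−r_b1²) = 14.808783, √(r_a2²−r_b2²) = 32.858054
base pitch p_b = π·m·cos α = 8.576915
CR = (14.808783 + 32.858054 − 93.824000·sin 21.38600°)/8.576915 = 1.568627
contact ratio ≈ 1.5686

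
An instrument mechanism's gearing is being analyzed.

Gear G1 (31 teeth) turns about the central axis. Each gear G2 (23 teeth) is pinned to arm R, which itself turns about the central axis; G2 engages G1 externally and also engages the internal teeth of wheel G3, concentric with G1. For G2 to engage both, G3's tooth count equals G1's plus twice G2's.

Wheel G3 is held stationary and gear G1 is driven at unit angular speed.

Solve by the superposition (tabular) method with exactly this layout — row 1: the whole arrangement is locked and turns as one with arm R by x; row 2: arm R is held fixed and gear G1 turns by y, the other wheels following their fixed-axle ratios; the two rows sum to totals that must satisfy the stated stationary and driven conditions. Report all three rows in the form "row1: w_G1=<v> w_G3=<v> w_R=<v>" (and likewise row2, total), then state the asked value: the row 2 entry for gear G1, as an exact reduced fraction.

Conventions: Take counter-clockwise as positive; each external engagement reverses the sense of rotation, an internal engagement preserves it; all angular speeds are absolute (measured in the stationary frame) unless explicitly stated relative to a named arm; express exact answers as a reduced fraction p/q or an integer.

topology: planetary set — G1 31T / G2 23T / G3 77T, arm = carrier (Willis)
row 1: whole set turns with the arm by x
row 2 (arm held, sun turns y): ω_ring = −(31/77)·y, ω_arm = 0
boundary: total ω_ring = x − (31/77)·y = 0 and total ω_sun = x + y = 1  ⇒  y = 77/108, x = 31/108
row 2 ring = −(31/77)·77/108 = -31/108
totals (row 1 + row 2): sun 31/108 + 77/108 = 1, ring 31/108 + (-31/108) = 0, arm 31/108 + 0 = 31/108
asked cell (row2, sun) = 77/108

row1: w_G1=31/108 w_G3=31/108 w_R=31/108
row2: w_G1=77/108 w_G3=-31/108 w_R=0
total: w_G1=1 w_G3=0 w_R=31/108
asked value: 77/108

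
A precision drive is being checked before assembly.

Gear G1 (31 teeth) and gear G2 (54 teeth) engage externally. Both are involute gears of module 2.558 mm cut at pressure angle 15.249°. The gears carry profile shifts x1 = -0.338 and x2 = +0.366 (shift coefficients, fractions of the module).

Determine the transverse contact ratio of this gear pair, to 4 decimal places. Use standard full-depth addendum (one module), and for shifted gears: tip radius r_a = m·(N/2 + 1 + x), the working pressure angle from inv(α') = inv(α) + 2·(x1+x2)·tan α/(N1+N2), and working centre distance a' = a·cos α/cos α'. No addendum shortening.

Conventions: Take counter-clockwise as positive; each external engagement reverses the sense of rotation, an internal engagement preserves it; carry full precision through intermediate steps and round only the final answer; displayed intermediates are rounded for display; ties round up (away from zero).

single-mesh involute tooth geometry (31T engaging 54T at module 2.558)
base radii: r_b1 = 38.253035, r_b2 = 66.634318
tip radii: r_a1 = 41.342396, r_a2 = 72.560228
inv(α') = inv(15.249°) + 2·(-0.338+0.366)·tan α/(31+54) = 0.00664689  ⇒  α' = 15.38617°
a' = a·cos α / cos α' = 108.7150·cos 15.249°/cos 15.38617° = 108.786310
action lengths: √(r_a1²−r_b1²) = 15.681169, √(r_a2²−r_b2²) = 28.720277
base pitch p_b = π·m·cos α = 7.753255
CR = (15.681169 + 28.720277 − 108.786310·sin 15.38617°)/7.753255 = 2.004048
contact ratio ≈ 2.0040

2.0040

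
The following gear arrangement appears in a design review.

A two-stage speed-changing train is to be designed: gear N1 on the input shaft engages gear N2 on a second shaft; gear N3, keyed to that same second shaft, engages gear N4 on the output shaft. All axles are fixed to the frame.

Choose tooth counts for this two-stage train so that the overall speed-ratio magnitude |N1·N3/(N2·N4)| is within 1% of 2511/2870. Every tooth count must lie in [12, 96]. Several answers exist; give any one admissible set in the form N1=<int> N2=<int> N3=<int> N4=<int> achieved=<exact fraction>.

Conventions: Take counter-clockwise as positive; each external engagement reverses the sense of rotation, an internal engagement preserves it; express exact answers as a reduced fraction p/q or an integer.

N1=27 N2=35 N3=93 N4=82 achieved=2511/2870

class = fixed-axis compound train [2-stage, 2511/2870 wanted]
target = 2511/2870 in lowest terms: an exact hit needs N1·N3 = k·2511 and N2·N4 = k·2870 for one integer k, every count in [12, 96]; additionally prefer no 1:1 stage (N1 ≠ N2, N3 ≠ N4)
k = 1: N1·N3 = 2511 = 27·93, N2·N4 = 2870 = 35·82
achieved = 27·93/(35·82) = 2511/2870; |achieved − target| = 0 ≤ 2511/287000 ✓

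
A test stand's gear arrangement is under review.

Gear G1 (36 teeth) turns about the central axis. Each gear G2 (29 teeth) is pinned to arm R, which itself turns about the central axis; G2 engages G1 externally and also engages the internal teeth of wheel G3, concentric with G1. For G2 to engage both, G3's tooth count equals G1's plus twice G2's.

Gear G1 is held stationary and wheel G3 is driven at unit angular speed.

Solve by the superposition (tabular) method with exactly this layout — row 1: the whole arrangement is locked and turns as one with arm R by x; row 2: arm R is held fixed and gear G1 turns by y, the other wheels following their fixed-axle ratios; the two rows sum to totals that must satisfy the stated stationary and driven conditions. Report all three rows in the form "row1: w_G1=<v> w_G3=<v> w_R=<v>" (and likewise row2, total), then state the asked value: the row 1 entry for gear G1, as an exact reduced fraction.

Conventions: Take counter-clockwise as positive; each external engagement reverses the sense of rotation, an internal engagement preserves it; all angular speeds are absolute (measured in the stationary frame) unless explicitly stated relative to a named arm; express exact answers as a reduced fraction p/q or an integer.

recognized (axles ride arm R): planetary set, 36/29/94 teeth
row 1: whole set turns with the arm by x
row 2 (arm held, sun turns y): ω_ring = −(36/94)·y, ω_arm = 0
boundary: total ω_sun = x + y = 0 and total ω_ring = x − (36/94)·y = 1  ⇒  y = -47/65, x = 47/65
row 2 ring = −(36/94)·(-47/65) = 18/65
totals (row 1 + row 2): sun 47/65 + (-47/65) = 0, ring 47/65 + 18/65 = 1, arm 47/65 + 0 = 47/65
asked cell (row1, sun) = 47/65

row1: w_G1=47/65 w_G3=47/65 w_R=47/65
row2: w_G1=-47/65 w_G3=18/65 w_R=0
total: w_G1=0 w_G3=1 w_R=47/65
asked value: 47/65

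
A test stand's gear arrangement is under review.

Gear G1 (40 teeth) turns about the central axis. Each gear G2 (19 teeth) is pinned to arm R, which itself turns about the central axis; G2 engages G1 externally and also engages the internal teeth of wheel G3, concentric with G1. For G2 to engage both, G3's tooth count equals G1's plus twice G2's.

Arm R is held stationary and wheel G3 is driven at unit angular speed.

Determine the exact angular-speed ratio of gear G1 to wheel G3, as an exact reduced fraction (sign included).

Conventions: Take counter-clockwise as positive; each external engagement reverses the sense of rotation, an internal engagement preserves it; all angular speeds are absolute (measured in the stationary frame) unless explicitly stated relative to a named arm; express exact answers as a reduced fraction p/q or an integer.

-39/20

planetary set (40T centre, 19T on arm, 78T internal) — Willis relation
ring teeth: 40 + 2·19 = 78
40(ω_sun−ω_arm) = −78(ω_ring−ω_arm),  ω_arm = 0, ω_ring = 1
ω_sun = 0 − (78/40)(1−0) = -39/20
ω_out/ω_in = -39/20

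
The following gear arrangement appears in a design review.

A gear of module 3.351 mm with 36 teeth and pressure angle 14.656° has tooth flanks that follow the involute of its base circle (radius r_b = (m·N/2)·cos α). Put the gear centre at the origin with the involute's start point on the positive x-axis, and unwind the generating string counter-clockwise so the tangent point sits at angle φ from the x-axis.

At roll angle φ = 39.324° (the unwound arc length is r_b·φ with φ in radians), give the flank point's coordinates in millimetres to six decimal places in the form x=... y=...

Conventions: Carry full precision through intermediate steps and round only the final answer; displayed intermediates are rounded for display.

x=70.522938 y=5.997465

recognized (one wheel, involute flank): single-mesh tooth geometry, m = 3.351, N = 36
pitch radius r_p = m·N/2 = 3.351·36/2 = 60.318000
base radius r_b = r_p·cos α = 60.318000·cos 14.656° = 58.355393
roll angle φ = 39.324° = 0.68633328 rad
x = r_b·(cos φ + φ·sin φ) = 70.522938
y = r_b·(sin φ − φ·cos φ) = 5.997465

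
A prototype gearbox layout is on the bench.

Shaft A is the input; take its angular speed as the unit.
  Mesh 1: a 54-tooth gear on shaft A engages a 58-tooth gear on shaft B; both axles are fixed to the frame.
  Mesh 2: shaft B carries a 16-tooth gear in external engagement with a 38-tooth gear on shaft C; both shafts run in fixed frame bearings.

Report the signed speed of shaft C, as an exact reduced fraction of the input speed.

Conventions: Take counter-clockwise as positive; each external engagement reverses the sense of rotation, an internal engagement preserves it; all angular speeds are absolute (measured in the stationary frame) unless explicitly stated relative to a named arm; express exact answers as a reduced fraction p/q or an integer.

216/551

2-mesh fixed-axis compound train (all bearings frame-fixed)
mesh 1 [54T→58T]: |ω|/ω_in = 1×54/58 = 27/29, sense flips to −
mesh 2 [16T→38T]: |ω|/ω_in = (27/29)×16/38 = 216/551, sense flips to +
signed output speed (× input speed) = 216/551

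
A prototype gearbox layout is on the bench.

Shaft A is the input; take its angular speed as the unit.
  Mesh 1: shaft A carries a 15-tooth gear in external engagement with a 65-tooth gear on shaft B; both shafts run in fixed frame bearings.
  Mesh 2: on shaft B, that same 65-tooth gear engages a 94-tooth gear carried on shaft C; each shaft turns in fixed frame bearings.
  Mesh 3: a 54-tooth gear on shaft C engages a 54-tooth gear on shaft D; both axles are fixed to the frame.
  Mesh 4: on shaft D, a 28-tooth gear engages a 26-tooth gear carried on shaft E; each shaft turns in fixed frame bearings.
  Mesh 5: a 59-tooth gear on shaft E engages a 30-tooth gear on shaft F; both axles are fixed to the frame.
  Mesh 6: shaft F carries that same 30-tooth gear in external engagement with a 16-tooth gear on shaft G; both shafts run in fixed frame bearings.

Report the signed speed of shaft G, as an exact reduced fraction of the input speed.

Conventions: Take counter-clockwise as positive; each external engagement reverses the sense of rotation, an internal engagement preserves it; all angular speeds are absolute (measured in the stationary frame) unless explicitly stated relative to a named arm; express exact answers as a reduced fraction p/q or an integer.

6195/9776

6-mesh fixed-axis compound train (all bearings frame-fixed)
mesh 1 [15T→65T]: |ω|/ω_in = 1×15/65 = 3/13, sense flips to −
mesh 2 [65T→94T]: |ω|/ω_in = (3/13)×65/94 = 15/94, sense flips to +
mesh 3 [54T→54T]: |ω|/ω_in = (15/94)×54/54 = 15/94, sense flips to −
mesh 4 [28T→26T]: |ω|/ω_in = (15/94)×28/26 = 105/611, sense flips to +
mesh 5 [59T→30T]: |ω|/ω_in = (105/611)×59/30 = 413/1222, sense flips to −
mesh 6 [30T→16T]: |ω|/ω_in = (413/1222)×30/16 = 6195/9776, sense flips to +
signed output speed (× input speed) = 6195/9776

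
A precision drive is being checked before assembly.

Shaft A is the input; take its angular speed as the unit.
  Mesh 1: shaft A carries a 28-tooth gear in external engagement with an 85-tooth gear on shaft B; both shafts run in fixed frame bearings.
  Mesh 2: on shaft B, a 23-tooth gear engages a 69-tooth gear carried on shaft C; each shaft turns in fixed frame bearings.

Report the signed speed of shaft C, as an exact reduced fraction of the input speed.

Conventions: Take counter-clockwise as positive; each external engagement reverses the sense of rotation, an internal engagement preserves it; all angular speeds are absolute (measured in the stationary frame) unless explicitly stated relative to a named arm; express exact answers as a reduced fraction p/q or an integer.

2-mesh fixed-axis compound train (all bearings frame-fixed)
mesh 1 [28T→85T]: |ω|/ω_in = 1×28/85 = 28/85, sense flips to −
mesh 2 [23T→69T]: |ω|/ω_in = (28/85)×23/69 = 28/255, sense flips to +
signed output speed (× input speed) = 28/255

28/255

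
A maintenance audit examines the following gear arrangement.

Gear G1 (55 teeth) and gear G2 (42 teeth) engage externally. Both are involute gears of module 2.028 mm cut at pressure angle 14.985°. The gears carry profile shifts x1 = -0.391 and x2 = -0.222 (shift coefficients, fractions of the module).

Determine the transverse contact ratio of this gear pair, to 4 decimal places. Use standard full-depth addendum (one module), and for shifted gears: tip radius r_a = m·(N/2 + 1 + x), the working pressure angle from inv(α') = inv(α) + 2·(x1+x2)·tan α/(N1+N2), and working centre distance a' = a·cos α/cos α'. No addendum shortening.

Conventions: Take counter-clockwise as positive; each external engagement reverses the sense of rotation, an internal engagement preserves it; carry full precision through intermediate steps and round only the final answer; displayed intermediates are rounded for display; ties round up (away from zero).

2.4941

topology: single-mesh involute geometry — m = 2.028, 55T/42T pair
base radii: r_b1 = 53.873460, r_b2 = 41.139733
tip radii: r_a1 = 57.005052, r_a2 = 44.165784
inv(α') = inv(14.985°) + 2·(-0.391-0.222)·tan α/(55+42) = 0.00274792  ⇒  α' = 11.51173°
a' = a·cos α / cos α' = 98.3580·cos 14.985°/cos 11.51173° = 96.963728
action lengths: √(r_a1²−r_b1²) = 18.634007, √(r_a2²−r_b2²) = 16.066699
base pitch p_b = π·m·cos α = 6.154490
CR = (18.634007 + 16.066699 − 96.963728·sin 11.51173°)/6.154490 = 2.494081
contact ratio ≈ 2.4941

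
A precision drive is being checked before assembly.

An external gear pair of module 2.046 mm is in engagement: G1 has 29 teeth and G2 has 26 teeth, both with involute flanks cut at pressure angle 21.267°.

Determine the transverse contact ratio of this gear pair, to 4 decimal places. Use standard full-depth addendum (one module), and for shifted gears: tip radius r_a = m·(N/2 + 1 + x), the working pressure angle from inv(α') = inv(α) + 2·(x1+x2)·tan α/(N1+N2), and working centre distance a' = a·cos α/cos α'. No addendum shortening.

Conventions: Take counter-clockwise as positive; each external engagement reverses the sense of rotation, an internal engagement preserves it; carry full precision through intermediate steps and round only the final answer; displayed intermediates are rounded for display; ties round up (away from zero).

1.5834

single-mesh involute tooth geometry (29T engaging 26T at module 2.046)
base radii: r_b1 = 27.646686, r_b2 = 24.786684
tip radii: r_a1 = 31.713000, r_a2 = 28.644000
no profile shift: α' = α, a' = a
action lengths: √(r_a1²−r_b1²) = 15.536252, √(r_a2²−r_b2²) = 14.356150
base pitch p_b = π·m·cos α = 5.989974
CR = (15.536252 + 14.356150 − 56.265000·sin 21.26700°)/5.989974 = 1.583357
contact ratio ≈ 1.5834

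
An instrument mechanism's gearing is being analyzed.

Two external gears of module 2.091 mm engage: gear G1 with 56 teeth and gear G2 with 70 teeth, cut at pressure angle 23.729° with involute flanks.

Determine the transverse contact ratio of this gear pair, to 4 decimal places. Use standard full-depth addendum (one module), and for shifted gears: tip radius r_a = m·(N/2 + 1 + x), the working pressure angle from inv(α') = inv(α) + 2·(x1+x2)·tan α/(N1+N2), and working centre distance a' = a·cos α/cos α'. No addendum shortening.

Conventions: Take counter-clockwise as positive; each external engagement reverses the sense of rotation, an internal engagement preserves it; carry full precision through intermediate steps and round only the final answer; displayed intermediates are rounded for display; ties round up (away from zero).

1.6077

class = single-mesh tooth geometry [involute pair 56T × 70T, m = 2.091]
base radii: r_b1 = 53.598295, r_b2 = 66.997869
tip radii: r_a1 = 60.639000, r_a2 = 75.276000
no profile shift: α' = α, a' = a
action lengths: √(r_a1²−r_b1²) = 28.360378, √(r_a2²−r_b2²) = 34.318533
base pitch p_b = π·m·cos α = 6.013715
CR = (28.360378 + 34.318533 − 131.733000·sin 23.72900°)/6.013715 = 1.607672
contact ratio ≈ 1.6077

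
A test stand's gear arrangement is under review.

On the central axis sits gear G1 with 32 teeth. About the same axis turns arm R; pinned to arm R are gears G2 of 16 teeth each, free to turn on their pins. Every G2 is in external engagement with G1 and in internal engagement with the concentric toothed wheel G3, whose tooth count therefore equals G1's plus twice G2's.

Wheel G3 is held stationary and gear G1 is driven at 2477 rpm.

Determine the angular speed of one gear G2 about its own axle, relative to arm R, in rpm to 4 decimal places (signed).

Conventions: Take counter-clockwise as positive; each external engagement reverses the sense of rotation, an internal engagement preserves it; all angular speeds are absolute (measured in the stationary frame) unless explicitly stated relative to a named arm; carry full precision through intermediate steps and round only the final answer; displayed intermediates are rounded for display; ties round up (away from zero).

-3302.6667 rpm

class = planetary set [G3 = 32+2·16 = 64; Willis about the carrier]
normalise by the input: solve with ω_sun = 1, then scale by 2477 rpm
ring teeth: 32 + 2·16 = 64
32(ω_sun−ω_arm) = −64(ω_ring−ω_arm),  ω_ring = 0, ω_sun = 1
32(1−ω_arm) = −64(0−ω_arm)  ⇒  96·ω_arm = 32  ⇒  ω_arm = 1/3
sun–planet mesh: 32·(1−1/3) = −16·(ω_p−ω_arm)  ⇒  ω_p−ω_arm = -4/3
scale: ω_p−ω_arm = -4/3 × 2477 rpm = -3302.6667 rpm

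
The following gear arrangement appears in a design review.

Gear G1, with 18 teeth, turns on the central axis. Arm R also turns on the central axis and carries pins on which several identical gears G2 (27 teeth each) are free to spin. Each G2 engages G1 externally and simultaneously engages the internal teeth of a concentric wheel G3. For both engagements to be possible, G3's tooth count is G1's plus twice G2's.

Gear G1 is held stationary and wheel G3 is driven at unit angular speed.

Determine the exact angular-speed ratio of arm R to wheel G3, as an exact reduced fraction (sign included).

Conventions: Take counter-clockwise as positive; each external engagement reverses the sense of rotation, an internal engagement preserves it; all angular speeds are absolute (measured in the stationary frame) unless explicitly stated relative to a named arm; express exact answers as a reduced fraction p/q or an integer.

recognized (axles ride arm R): planetary set, 18/27/72 teeth
ring teeth: 18 + 2·27 = 72
18(ω_sun−ω_arm) = −72(ω_ring−ω_arm),  ω_sun = 0, ω_ring = 1
18(0−ω_arm) = −72(1−ω_arm)  ⇒  90·ω_arm = 72  ⇒  ω_arm = 4/5
ω_out/ω_in = 4/5

4/5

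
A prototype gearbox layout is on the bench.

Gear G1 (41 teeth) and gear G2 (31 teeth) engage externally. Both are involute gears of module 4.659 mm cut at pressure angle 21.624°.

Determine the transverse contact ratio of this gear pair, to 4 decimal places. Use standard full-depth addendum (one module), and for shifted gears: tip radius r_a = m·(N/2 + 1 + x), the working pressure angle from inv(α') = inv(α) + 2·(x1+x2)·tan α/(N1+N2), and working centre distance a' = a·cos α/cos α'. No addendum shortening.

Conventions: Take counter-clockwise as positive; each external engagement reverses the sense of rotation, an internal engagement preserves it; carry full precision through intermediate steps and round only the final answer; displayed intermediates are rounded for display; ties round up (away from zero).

class = single-mesh tooth geometry [involute pair 41T × 31T, m = 4.659]
base radii: r_b1 = 88.787752, r_b2 = 67.132203
tip radii: r_a1 = 100.168500, r_a2 = 76.873500
no profile shift: α' = α, a' = a
action lengths: √(r_a1²−r_b1²) = 46.373090, √(r_a2²−r_b2²) = 37.454003
base pitch p_b = π·m·cos α = 13.606583
CR = (46.373090 + 37.454003 − 167.724000·sin 21.62400°)/13.606583 = 1.618221
contact ratio ≈ 1.6182

1.6182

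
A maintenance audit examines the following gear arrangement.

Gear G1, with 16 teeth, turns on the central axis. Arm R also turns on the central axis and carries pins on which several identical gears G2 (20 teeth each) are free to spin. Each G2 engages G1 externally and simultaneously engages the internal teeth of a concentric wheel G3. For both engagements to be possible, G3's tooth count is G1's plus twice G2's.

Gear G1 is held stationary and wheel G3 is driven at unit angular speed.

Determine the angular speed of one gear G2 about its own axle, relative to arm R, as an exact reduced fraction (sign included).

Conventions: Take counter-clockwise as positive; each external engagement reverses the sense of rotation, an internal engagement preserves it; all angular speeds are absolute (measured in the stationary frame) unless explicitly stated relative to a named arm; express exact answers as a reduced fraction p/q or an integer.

28/45

class = planetary set [G3 = 16+2·20 = 56; Willis about the carrier]
ring teeth: 16 + 2·20 = 56
16(ω_sun−ω_arm) = −56(ω_ring−ω_arm),  ω_sun = 0, ω_ring = 1
16(0−ω_arm) = −56(1−ω_arm)  ⇒  72·ω_arm = 56  ⇒  ω_arm = 7/9
sun–planet mesh: 16·(0−7/9) = −20·(ω_p−ω_arm)  ⇒  ω_p−ω_arm = 28/45
exact speed ratio = 28/45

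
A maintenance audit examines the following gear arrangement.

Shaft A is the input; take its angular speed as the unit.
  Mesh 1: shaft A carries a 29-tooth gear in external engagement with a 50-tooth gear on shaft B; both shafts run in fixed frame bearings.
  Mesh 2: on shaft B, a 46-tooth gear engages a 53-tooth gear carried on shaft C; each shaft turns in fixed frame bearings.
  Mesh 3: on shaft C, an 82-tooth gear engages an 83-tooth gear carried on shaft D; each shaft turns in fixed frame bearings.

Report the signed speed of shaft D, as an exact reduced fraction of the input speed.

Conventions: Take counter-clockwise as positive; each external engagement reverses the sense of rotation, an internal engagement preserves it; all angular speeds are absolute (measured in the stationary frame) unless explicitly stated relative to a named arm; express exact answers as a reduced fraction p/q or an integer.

3-mesh fixed-axis compound train (all bearings frame-fixed)
mesh 1 [29T→50T]: |ω|/ω_in = 1×29/50 = 29/50, sense flips to −
mesh 2 [46T→53T]: |ω|/ω_in = (29/50)×46/53 = 667/1325, sense flips to +
mesh 3 [82T→83T]: |ω|/ω_in = (667/1325)×82/83 = 54694/109975, sense flips to −
signed output speed (× input speed) = -54694/109975

-54694/109975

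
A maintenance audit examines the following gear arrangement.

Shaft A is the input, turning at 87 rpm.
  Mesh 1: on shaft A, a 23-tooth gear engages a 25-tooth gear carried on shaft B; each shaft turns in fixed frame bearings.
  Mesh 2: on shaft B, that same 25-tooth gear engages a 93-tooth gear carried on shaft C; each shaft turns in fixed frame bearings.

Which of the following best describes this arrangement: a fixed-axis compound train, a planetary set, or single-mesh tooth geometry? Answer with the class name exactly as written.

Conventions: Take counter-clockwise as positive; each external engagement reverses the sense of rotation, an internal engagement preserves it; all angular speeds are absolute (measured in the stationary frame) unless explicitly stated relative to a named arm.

class = fixed-axis compound train [2 meshes; 2 ratios multiply, 2 sense flips]
classification: fixed-axis compound train

fixed-axis compound train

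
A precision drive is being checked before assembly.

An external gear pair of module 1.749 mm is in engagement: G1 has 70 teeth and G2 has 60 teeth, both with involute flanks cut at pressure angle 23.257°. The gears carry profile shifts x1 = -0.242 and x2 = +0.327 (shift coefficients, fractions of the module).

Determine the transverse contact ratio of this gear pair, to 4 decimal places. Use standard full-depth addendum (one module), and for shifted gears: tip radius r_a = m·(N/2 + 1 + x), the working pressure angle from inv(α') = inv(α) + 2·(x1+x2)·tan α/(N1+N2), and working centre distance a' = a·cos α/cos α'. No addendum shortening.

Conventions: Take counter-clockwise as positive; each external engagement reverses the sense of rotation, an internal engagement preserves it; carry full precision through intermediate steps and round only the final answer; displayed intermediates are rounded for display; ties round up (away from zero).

single-mesh involute tooth geometry (70T engaging 60T at module 1.749)
base radii: r_b1 = 56.240851, r_b2 = 48.206444
tip radii: r_a1 = 62.540742, r_a2 = 54.790923
inv(α') = inv(23.257°) + 2·(-0.242+0.327)·tan α/(70+60) = 0.02442943  ⇒  α' = 23.42989°
a' = a·cos α / cos α' = 113.6850·cos 23.257°/cos 23.42989° = 113.833144
action lengths: √(r_a1²−r_b1²) = 27.355275, √(r_a2²−r_b2²) = 26.041966
base pitch p_b = π·m·cos α = 5.048167
CR = (27.355275 + 26.041966 − 113.833144·sin 23.42989°)/5.048167 = 1.611308
contact ratio ≈ 1.6113

1.6113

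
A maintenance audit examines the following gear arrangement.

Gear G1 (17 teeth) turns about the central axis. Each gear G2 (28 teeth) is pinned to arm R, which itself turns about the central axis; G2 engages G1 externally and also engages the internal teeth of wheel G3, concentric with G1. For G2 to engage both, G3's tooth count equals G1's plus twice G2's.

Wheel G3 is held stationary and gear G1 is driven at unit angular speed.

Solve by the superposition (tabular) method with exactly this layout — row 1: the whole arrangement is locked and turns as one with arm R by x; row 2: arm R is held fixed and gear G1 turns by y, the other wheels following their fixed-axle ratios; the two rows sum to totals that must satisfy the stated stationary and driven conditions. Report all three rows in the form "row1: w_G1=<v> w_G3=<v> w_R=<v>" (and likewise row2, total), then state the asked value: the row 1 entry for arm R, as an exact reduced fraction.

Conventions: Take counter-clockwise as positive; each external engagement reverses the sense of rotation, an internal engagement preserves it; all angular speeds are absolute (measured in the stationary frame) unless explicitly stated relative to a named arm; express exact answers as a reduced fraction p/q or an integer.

class = planetary set [G3 = 17+2·28 = 73; Willis about the carrier]
row 1 — lock + rotate with arm: ω_sun = ω_ring = ω_arm = x
row 2: sun turns y, ring = −(17/73)·y, arm 0
boundary: total ω_ring = x − (17/73)·y = 0 and total ω_sun = x + y = 1  ⇒  y = 73/90, x = 17/90
row 2 ring = −(17/73)·73/90 = -17/90
totals (row 1 + row 2): sun 17/90 + 73/90 = 1, ring 17/90 + (-17/90) = 0, arm 17/90 + 0 = 17/90
asked cell (row1, arm) = 17/90

row1: w_G1=17/90 w_G3=17/90 w_R=17/90
row2: w_G1=73/90 w_G3=-17/90 w_R=0
total: w_G1=1 w_G3=0 w_R=17/90
asked value: 17/90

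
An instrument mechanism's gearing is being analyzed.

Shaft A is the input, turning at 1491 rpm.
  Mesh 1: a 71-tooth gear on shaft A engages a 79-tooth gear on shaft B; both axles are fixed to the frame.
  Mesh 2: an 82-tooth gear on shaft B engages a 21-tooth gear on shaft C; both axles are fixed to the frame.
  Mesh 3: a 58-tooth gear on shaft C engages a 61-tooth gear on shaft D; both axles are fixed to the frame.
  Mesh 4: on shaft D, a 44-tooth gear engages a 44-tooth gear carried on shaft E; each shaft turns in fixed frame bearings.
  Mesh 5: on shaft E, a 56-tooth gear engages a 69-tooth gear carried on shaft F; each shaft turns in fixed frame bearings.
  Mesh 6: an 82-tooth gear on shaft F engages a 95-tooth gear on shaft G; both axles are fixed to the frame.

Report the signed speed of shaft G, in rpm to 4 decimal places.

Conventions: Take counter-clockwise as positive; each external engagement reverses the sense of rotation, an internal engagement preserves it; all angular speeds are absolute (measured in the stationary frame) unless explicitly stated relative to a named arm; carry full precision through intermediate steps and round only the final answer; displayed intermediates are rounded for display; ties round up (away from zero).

class = fixed-axis compound train [6 meshes; 6 ratios multiply, 6 sense flips]
mesh 1 [71T→79T]: ω = 1491.0000×71/79 = 1340.0127 rpm, sense flips to −
mesh 2 [82T→21T]: ω = 1340.0127×82/21 = 5232.4304 rpm, sense flips to +
mesh 3 [58T→61T]: ω = 5232.4304×58/61 = 4975.0977 rpm, sense flips to −
mesh 4 [44T→44T]: ω = 4975.0977×44/44 = 4975.0977 rpm, sense flips to +
mesh 5 [56T→69T]: ω = 4975.0977×56/69 = 4037.7605 rpm, sense flips to −
mesh 6 [82T→95T]: ω = 4037.7605×82/95 = 3485.2248 rpm, sense flips to +
signed output speed = +3485.2248 rpm

+3485.2248 rpm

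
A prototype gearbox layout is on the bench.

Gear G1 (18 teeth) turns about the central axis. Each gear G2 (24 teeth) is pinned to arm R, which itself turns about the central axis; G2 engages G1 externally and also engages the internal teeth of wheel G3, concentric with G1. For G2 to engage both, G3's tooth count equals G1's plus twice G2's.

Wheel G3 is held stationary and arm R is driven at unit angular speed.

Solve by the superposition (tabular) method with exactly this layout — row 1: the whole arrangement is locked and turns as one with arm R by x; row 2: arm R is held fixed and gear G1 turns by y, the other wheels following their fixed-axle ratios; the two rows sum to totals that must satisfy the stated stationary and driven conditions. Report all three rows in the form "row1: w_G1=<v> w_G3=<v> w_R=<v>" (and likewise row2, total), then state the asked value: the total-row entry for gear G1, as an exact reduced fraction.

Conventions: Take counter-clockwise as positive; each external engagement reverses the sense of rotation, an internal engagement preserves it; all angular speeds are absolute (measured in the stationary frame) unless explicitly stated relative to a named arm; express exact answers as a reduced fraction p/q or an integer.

topology: planetary set — G1 18T / G2 24T / G3 66T, arm = carrier (Willis)
superposition row 1 [locked train]: every member turns x
row 2 (arm held, sun turns y): ω_ring = −(18/66)·y, ω_arm = 0
boundary: total ω_ring = x − (18/66)·y = 0 and total ω_arm = x = 1  ⇒  y = 11/3, x = 1
row 2 ring = −(18/66)·11/3 = -1
totals (row 1 + row 2): sun 1 + 11/3 = 14/3, ring 1 + (-1) = 0, arm 1 + 0 = 1
asked cell (total, sun) = 14/3

row1: w_G1=1 w_G3=1 w_R=1
row2: w_G1=11/3 w_G3=-1 w_R=0
total: w_G1=14/3 w_G3=0 w_R=1
asked value: 14/3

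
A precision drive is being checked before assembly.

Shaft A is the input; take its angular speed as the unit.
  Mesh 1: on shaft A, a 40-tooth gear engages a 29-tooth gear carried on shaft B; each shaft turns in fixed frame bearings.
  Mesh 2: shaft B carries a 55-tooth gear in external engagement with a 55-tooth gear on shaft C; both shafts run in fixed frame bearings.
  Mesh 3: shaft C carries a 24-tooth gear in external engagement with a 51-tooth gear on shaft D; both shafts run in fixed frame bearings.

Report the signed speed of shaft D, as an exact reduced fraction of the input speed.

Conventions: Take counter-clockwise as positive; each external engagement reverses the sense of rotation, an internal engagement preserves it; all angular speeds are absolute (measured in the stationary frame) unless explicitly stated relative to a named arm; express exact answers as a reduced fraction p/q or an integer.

3-mesh fixed-axis compound train (all bearings frame-fixed)
mesh 1 [40T→29T]: |ω|/ω_in = 1×40/29 = 40/29, sense flips to −
mesh 2 [55T→55T]: |ω|/ω_in = (40/29)×55/55 = 40/29, sense flips to +
mesh 3 [24T→51T]: |ω|/ω_in = (40/29)×24/51 = 320/493, sense flips to −
signed output speed (× input speed) = -320/493

-320/493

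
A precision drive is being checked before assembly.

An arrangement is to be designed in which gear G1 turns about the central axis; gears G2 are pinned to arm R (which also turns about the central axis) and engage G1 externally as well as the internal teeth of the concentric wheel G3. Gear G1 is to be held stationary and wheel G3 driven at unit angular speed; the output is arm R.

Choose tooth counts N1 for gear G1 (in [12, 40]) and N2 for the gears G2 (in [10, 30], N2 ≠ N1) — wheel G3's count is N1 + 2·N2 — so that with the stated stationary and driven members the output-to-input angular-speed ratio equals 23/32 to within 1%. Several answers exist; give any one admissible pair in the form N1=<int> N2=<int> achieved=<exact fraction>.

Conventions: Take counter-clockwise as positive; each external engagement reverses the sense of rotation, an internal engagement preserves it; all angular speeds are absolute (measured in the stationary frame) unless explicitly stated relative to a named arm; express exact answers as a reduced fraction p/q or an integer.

N1=18 N2=14 achieved=23/32

topology: planetary set — design target 23/32, arm = carrier (Willis)
Willis with ω_sun = 0: ω_arm/ω_ring = N3/(N1+N3); set equal to 23/32  ⇒  N3/N1 = (23/32)/(1 − 23/32) = 23/9
N3 = N1 + 2·N2  ⇒  N2/N1 = (N3/N1 − 1)/2 = (23/9 − 1)/2 = 7/9
smallest multiple with N1 ≥ 12 and N2 ≥ 10: k = 2  ⇒  N1 = 2·9 = 18, N2 = 2·7 = 14 (N1 ≤ 40, N2 ≤ 30, N2 ≠ N1 ✓), N3 = 18 + 2·14 = 46
check: N3/(N1+N3) with N1 = 18, N3 = 46 gives 23/32; |achieved − target| = 0 ≤ 23/3200 ✓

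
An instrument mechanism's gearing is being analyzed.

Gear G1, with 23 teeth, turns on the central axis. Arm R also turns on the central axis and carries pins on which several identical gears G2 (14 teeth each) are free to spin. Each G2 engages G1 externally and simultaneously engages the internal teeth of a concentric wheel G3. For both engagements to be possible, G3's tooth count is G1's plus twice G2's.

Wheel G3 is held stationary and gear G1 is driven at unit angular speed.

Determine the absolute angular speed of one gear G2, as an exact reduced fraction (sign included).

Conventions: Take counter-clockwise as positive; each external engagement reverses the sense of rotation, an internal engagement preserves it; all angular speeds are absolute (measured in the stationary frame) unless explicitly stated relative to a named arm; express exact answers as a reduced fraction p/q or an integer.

-23/28

class = planetary set [G3 = 23+2·14 = 51; Willis about the carrier]
ring teeth: 23 + 2·14 = 51
23(ω_sun−ω_arm) = −51(ω_ring−ω_arm),  ω_ring = 0, ω_sun = 1
23(1−ω_arm) = −51(0−ω_arm)  ⇒  74·ω_arm = 23  ⇒  ω_arm = 23/74
sun–planet mesh: 23·(1−23/74) = −14·(ω_p−ω_arm)  ⇒  ω_p−ω_arm = -1173/1036
ω_p = 23/74 − 1173/1036 = -23/28
exact speed ratio = -23/28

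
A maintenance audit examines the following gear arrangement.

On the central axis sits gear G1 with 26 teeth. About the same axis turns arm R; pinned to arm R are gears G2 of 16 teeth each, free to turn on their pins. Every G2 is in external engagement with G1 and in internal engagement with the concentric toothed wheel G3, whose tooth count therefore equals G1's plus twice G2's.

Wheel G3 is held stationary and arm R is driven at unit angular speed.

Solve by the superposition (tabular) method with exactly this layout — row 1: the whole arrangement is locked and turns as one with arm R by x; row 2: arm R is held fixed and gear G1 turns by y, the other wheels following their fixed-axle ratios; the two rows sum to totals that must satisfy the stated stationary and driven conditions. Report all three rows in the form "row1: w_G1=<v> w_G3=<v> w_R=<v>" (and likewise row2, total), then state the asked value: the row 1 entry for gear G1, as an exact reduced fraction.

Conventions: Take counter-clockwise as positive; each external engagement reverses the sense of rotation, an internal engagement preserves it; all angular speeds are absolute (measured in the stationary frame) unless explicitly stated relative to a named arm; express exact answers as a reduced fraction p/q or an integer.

row1: w_G1=1 w_G3=1 w_R=1
row2: w_G1=29/13 w_G3=-1 w_R=0
total: w_G1=42/13 w_G3=0 w_R=1
asked value: 1

recognized (axles ride arm R): planetary set, 26/16/58 teeth
row 1: whole set turns with the arm by x
superposition row 2 [arm held]: sun y, ring −(26/58)·y, arm 0
boundary: total ω_ring = x − (26/58)·y = 0 and total ω_arm = x = 1  ⇒  y = 29/13, x = 1
row 2 ring = −(26/58)·29/13 = -1
totals (row 1 + row 2): sun 1 + 29/13 = 42/13, ring 1 + (-1) = 0, arm 1 + 0 = 1
asked cell (row1, sun) = 1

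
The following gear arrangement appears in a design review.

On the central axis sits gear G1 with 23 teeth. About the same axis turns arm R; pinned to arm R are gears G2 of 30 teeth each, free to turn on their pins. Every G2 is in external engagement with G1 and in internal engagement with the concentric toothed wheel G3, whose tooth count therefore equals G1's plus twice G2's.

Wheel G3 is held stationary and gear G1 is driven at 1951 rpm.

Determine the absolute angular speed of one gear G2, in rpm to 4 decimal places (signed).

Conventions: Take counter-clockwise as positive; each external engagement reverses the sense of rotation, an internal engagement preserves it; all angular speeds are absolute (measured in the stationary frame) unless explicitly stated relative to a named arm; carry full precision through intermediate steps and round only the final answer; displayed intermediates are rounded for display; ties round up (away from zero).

-747.8833 rpm

planetary set (23T centre, 30T on arm, 83T internal) — Willis relation
normalise by the input: solve with ω_sun = 1, then scale by 1951 rpm
ring teeth: 23 + 2·30 = 83
23(ω_sun−ω_arm) = −83(ω_ring−ω_arm),  ω_ring = 0, ω_sun = 1
23(1−ω_arm) = −83(0−ω_arm)  ⇒  106·ω_arm = 23  ⇒  ω_arm = 23/106
sun–planet mesh: 23·(1−23/106) = −30·(ω_p−ω_arm)  ⇒  ω_p−ω_arm = -1909/3180
ω_p = 23/106 − 1909/3180 = -23/60
scale: ω_p = -23/60 × 1951 rpm = -747.8833 rpm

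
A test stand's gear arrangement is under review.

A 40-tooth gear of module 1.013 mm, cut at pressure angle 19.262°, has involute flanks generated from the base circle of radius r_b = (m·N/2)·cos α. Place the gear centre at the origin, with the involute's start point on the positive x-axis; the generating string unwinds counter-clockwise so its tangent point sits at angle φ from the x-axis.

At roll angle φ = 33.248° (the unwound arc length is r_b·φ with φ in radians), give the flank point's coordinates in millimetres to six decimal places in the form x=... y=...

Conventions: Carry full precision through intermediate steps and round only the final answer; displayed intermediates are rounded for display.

single-mesh involute tooth geometry (40T wheel at module 1.013)
pitch radius r_p = m·N/2 = 1.013·40/2 = 20.260000
base radius r_b = r_p·cos α = 20.260000·cos 19.262° = 19.125844
roll angle φ = 33.248° = 0.58028707 rad
x = r_b·(cos φ + φ·sin φ) = 22.079942
y = r_b·(sin φ − φ·cos φ) = 1.204295

x=22.079942 y=1.204295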